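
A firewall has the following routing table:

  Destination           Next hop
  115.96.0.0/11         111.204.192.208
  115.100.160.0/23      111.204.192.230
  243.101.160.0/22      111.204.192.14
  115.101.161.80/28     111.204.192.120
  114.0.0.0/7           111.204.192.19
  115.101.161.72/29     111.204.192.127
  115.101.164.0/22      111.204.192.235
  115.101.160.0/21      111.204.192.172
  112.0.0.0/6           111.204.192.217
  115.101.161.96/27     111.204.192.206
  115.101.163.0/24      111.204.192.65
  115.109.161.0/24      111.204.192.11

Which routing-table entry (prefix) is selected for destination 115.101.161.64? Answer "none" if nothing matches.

115.101.160.0/21

Entries matching 115.101.161.64:
  112.0.0.0/6 (112.0.0.0 - 115.255.255.255)
  114.0.0.0/7 (114.0.0.0 - 115.255.255.255)
  115.96.0.0/11 (115.96.0.0 - 115.127.255.255)
  115.101.160.0/21 (115.101.160.0 - 115.101.167.255)
Most specific is 115.101.160.0/21.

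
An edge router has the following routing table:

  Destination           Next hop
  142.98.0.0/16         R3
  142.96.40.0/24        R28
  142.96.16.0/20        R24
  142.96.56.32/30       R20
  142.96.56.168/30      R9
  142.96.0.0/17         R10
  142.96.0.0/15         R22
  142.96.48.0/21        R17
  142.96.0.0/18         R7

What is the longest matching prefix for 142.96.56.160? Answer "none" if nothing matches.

142.96.0.0/18

Entries matching 142.96.56.160:
  142.96.0.0/15 (142.96.0.0 - 142.97.255.255)
  142.96.0.0/17 (142.96.0.0 - 142.96.127.255)
  142.96.0.0/18 (142.96.0.0 - 142.96.63.255)
Most specific is 142.96.0.0/18.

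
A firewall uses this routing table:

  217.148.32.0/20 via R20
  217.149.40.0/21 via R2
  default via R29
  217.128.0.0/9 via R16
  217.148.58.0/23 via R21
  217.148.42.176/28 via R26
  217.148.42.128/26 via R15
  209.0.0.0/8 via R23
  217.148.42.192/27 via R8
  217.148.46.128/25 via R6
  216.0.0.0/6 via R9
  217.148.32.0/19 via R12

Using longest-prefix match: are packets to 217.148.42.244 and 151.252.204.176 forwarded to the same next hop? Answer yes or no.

no

217.148.42.244: longest match 217.148.32.0/20 -> R20
151.252.204.176: longest match 0.0.0.0/0 -> R29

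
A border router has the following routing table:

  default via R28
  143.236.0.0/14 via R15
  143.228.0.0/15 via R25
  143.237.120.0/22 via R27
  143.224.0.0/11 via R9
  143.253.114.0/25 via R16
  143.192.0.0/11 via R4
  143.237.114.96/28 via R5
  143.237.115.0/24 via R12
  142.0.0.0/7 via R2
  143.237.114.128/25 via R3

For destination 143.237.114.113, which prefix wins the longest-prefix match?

Entries matching 143.237.114.113:
  0.0.0.0/0 (default, matches everything)
  142.0.0.0/7 (142.0.0.0 - 143.255.255.255)
  143.224.0.0/11 (143.224.0.0 - 143.255.255.255)
  143.236.0.0/14 (143.236.0.0 - 143.239.255.255)
Most specific is 143.236.0.0/14.

143.236.0.0/14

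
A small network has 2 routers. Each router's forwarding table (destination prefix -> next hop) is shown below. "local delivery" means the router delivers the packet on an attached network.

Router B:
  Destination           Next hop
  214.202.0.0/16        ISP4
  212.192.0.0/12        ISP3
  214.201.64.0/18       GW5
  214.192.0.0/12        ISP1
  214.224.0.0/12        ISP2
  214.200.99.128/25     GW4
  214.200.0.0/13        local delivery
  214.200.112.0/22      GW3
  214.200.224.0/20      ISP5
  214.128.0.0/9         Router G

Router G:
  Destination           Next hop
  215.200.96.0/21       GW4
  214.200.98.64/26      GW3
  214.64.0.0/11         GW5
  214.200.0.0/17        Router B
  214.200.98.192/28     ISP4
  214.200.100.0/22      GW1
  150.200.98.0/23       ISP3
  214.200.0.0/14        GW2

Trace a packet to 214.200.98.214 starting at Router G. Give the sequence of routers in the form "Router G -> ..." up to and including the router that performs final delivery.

At Router G: longest match for 214.200.98.214 is 214.200.0.0/17 -> Router B
At Router B: longest match for 214.200.98.214 is 214.200.0.0/13 -> local delivery

Router G -> Router B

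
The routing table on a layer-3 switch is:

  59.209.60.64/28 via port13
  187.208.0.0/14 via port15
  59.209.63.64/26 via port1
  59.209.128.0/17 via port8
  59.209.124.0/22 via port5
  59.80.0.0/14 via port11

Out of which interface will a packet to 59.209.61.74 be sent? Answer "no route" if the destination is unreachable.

no route

No entry's prefix contains 59.209.61.74; there is no default route.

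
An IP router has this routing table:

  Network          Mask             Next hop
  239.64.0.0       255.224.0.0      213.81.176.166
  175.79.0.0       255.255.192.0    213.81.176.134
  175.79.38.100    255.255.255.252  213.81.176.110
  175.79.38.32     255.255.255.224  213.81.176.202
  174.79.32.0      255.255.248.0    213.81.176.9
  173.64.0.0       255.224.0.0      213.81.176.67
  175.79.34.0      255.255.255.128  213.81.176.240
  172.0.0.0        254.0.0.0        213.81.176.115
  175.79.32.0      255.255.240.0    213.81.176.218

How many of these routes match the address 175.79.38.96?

2

Prefixes containing 175.79.38.96:
  175.79.0.0/18 (175.79.0.0 - 175.79.63.255)
  175.79.32.0/20 (175.79.32.0 - 175.79.47.255)
Total matching entries: 2.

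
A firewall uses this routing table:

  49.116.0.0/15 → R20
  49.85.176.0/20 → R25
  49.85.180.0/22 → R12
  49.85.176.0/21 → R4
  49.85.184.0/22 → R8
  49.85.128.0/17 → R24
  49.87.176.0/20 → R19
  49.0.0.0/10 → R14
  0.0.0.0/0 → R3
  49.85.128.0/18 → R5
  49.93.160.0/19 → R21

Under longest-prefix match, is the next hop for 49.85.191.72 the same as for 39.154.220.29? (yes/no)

no

49.85.191.72: longest match 49.85.176.0/20 -> R25
39.154.220.29: longest match 0.0.0.0/0 -> R3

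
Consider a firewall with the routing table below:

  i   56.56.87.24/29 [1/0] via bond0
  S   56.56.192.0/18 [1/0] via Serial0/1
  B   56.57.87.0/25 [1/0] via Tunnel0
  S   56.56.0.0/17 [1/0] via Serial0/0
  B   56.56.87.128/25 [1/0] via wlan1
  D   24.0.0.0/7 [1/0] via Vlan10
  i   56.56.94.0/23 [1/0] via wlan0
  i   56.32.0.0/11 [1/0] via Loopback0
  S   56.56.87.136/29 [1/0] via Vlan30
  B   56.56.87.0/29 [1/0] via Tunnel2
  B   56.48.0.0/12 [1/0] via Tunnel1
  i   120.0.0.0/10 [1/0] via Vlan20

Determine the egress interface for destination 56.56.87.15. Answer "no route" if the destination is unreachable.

Serial0/0

Routes whose prefix contains 56.56.87.15:
  56.32.0.0/11 (56.32.0.0 - 56.63.255.255) -> Loopback0
  56.48.0.0/12 (56.48.0.0 - 56.63.255.255) -> Tunnel1
  56.56.0.0/17 (56.56.0.0 - 56.56.127.255) -> Serial0/0
More-specific entries that do NOT match:
  56.56.87.24/29 (56.56.87.24 - 56.56.87.31) does not contain 56.56.87.15
  56.56.87.136/29 (56.56.87.136 - 56.56.87.143) does not contain 56.56.87.15
  56.56.87.0/29 (56.56.87.0 - 56.56.87.7) does not contain 56.56.87.15
  56.57.87.0/25 (56.57.87.0 - 56.57.87.127) does not contain 56.56.87.15
  56.56.87.128/25 (56.56.87.128 - 56.56.87.255) does not contain 56.56.87.15
  56.56.94.0/23 (56.56.94.0 - 56.56.95.255) does not contain 56.56.87.15
  56.56.192.0/18 (56.56.192.0 - 56.56.255.255) does not contain 56.56.87.15
Longest matching prefix is /17 -> interface Serial0/0.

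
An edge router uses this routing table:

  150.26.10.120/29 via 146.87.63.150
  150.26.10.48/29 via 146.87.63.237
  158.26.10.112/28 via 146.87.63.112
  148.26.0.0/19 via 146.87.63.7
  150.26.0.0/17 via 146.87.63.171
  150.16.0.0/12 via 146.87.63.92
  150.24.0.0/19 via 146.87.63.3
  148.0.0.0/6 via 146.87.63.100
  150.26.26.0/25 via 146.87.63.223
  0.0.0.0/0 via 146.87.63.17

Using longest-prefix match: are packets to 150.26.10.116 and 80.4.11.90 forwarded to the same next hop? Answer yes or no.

no

150.26.10.116: longest match 150.26.0.0/17 -> 146.87.63.171
80.4.11.90: longest match 0.0.0.0/0 -> 146.87.63.17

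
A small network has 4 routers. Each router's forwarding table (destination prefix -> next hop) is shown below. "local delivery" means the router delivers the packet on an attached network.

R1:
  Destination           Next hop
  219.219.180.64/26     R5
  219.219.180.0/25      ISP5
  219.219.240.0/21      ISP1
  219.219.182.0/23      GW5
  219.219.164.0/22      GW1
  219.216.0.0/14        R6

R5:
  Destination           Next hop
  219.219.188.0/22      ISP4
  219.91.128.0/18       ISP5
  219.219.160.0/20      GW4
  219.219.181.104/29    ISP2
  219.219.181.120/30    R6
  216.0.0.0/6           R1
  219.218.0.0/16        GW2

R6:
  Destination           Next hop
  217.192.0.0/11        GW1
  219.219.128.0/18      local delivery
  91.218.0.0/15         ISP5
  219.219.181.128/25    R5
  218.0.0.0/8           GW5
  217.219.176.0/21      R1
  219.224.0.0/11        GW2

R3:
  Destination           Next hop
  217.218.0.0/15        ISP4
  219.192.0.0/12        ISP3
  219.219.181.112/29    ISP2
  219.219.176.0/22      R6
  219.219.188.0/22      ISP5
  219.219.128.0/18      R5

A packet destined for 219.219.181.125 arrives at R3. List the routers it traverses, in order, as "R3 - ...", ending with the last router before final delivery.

At R3: longest match for 219.219.181.125 is 219.219.128.0/18 -> R5
At R5: longest match for 219.219.181.125 is 216.0.0.0/6 -> R1
At R1: longest match for 219.219.181.125 is 219.216.0.0/14 -> R6
At R6: longest match for 219.219.181.125 is 219.219.128.0/18 -> local delivery

R3 - R5 - R1 - R6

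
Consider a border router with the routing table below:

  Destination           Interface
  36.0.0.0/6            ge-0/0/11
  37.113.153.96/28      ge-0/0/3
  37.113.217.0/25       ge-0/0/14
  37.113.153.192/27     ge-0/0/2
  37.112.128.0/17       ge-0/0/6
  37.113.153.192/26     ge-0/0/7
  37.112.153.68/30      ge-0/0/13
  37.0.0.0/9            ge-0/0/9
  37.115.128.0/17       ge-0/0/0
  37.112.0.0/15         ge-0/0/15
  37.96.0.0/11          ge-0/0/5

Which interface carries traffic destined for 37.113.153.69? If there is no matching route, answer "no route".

ge-0/0/15

Routes whose prefix contains 37.113.153.69:
  36.0.0.0/6 (36.0.0.0 - 39.255.255.255) -> ge-0/0/11
  37.0.0.0/9 (37.0.0.0 - 37.127.255.255) -> ge-0/0/9
  37.96.0.0/11 (37.96.0.0 - 37.127.255.255) -> ge-0/0/5
  37.112.0.0/15 (37.112.0.0 - 37.113.255.255) -> ge-0/0/15
More-specific entries that do NOT match:
  37.112.153.68/30 (37.112.153.68 - 37.112.153.71) does not contain 37.113.153.69
  37.113.153.96/28 (37.113.153.96 - 37.113.153.111) does not contain 37.113.153.69
  37.113.153.192/27 (37.113.153.192 - 37.113.153.223) does not contain 37.113.153.69
  37.113.153.192/26 (37.113.153.192 - 37.113.153.255) does not contain 37.113.153.69
  37.113.217.0/25 (37.113.217.0 - 37.113.217.127) does not contain 37.113.153.69
  37.112.128.0/17 (37.112.128.0 - 37.112.255.255) does not contain 37.113.153.69
  37.115.128.0/17 (37.115.128.0 - 37.115.255.255) does not contain 37.113.153.69
Longest matching prefix is /15 -> interface ge-0/0/15.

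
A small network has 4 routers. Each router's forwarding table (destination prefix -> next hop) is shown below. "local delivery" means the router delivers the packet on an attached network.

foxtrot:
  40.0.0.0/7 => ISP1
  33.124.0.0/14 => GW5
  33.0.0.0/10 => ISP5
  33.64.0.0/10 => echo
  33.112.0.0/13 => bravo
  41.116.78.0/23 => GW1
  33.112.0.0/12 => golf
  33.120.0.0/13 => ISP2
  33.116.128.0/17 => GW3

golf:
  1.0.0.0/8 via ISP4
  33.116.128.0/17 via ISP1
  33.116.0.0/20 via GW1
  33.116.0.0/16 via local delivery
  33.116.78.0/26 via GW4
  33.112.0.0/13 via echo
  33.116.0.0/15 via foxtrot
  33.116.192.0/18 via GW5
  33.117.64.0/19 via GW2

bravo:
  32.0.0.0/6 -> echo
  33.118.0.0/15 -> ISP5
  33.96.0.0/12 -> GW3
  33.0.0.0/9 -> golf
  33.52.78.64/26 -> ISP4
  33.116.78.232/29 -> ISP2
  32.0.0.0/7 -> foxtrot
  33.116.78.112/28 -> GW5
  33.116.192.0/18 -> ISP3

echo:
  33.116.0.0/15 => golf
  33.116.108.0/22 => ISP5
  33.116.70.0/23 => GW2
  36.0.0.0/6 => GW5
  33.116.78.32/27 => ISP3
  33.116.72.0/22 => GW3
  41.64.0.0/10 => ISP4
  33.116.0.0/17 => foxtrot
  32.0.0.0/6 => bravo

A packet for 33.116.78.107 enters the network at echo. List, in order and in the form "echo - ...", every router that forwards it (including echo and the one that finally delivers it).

At echo: longest match for 33.116.78.107 is 33.116.0.0/17 -> foxtrot
At foxtrot: longest match for 33.116.78.107 is 33.112.0.0/13 -> bravo
At bravo: longest match for 33.116.78.107 is 33.0.0.0/9 -> golf
At golf: longest match for 33.116.78.107 is 33.116.0.0/16 -> local delivery

echo - foxtrot - bravo - golf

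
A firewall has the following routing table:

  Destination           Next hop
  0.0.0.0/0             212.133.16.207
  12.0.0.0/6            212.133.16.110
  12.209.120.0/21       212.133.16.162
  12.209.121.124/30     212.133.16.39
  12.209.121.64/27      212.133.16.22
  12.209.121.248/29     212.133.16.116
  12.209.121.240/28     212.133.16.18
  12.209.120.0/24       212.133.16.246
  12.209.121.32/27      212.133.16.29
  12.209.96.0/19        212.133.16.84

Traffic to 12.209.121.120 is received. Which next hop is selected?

212.133.16.162

Routes whose prefix contains 12.209.121.120:
  0.0.0.0/0 (default, matches everything) -> 212.133.16.207
  12.0.0.0/6 (12.0.0.0 - 15.255.255.255) -> 212.133.16.110
  12.209.96.0/19 (12.209.96.0 - 12.209.127.255) -> 212.133.16.84
  12.209.120.0/21 (12.209.120.0 - 12.209.127.255) -> 212.133.16.162
More-specific entries that do NOT match:
  12.209.121.124/30 (12.209.121.124 - 12.209.121.127) does not contain 12.209.121.120
  12.209.121.248/29 (12.209.121.248 - 12.209.121.255) does not contain 12.209.121.120
  12.209.121.240/28 (12.209.121.240 - 12.209.121.255) does not contain 12.209.121.120
  12.209.121.64/27 (12.209.121.64 - 12.209.121.95) does not contain 12.209.121.120
  12.209.121.32/27 (12.209.121.32 - 12.209.121.63) does not contain 12.209.121.120
  12.209.120.0/24 (12.209.120.0 - 12.209.120.255) does not contain 12.209.121.120
Longest matching prefix is /21 -> next hop 212.133.16.162.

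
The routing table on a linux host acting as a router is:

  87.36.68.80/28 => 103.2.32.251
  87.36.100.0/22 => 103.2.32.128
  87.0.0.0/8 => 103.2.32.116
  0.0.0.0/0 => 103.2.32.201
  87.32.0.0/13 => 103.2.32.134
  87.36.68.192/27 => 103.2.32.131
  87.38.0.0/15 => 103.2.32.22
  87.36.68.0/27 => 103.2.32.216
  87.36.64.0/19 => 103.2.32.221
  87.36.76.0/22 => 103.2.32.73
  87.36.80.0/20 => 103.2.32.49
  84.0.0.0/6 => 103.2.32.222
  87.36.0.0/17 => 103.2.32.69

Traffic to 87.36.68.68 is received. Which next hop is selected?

Routes whose prefix contains 87.36.68.68:
  0.0.0.0/0 (default, matches everything) -> 103.2.32.201
  84.0.0.0/6 (84.0.0.0 - 87.255.255.255) -> 103.2.32.222
  87.0.0.0/8 (87.0.0.0 - 87.255.255.255) -> 103.2.32.116
  87.32.0.0/13 (87.32.0.0 - 87.39.255.255) -> 103.2.32.134
  87.36.0.0/17 (87.36.0.0 - 87.36.127.255) -> 103.2.32.69
  87.36.64.0/19 (87.36.64.0 - 87.36.95.255) -> 103.2.32.221
More-specific entries that do NOT match:
  87.36.68.80/28 (87.36.68.80 - 87.36.68.95) does not contain 87.36.68.68
  87.36.68.192/27 (87.36.68.192 - 87.36.68.223) does not contain 87.36.68.68
  87.36.68.0/27 (87.36.68.0 - 87.36.68.31) does not contain 87.36.68.68
  87.36.100.0/22 (87.36.100.0 - 87.36.103.255) does not contain 87.36.68.68
  87.36.76.0/22 (87.36.76.0 - 87.36.79.255) does not contain 87.36.68.68
  87.36.80.0/20 (87.36.80.0 - 87.36.95.255) does not contain 87.36.68.68
Longest matching prefix is /19 -> next hop 103.2.32.221.

103.2.32.221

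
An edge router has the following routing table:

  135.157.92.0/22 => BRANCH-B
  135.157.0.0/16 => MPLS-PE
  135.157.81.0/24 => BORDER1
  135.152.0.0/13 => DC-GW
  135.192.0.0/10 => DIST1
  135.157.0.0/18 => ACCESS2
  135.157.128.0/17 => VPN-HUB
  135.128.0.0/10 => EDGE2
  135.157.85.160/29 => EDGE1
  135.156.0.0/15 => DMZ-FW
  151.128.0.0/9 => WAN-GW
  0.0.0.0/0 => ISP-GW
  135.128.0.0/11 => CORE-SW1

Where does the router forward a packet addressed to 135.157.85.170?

Routes whose prefix contains 135.157.85.170:
  0.0.0.0/0 (default, matches everything) -> ISP-GW
  135.128.0.0/10 (135.128.0.0 - 135.191.255.255) -> EDGE2
  135.128.0.0/11 (135.128.0.0 - 135.159.255.255) -> CORE-SW1
  135.152.0.0/13 (135.152.0.0 - 135.159.255.255) -> DC-GW
  135.156.0.0/15 (135.156.0.0 - 135.157.255.255) -> DMZ-FW
  135.157.0.0/16 (135.157.0.0 - 135.157.255.255) -> MPLS-PE
More-specific entries that do NOT match:
  135.157.85.160/29 (135.157.85.160 - 135.157.85.167) does not contain 135.157.85.170
  135.157.81.0/24 (135.157.81.0 - 135.157.81.255) does not contain 135.157.85.170
  135.157.92.0/22 (135.157.92.0 - 135.157.95.255) does not contain 135.157.85.170
  135.157.0.0/18 (135.157.0.0 - 135.157.63.255) does not contain 135.157.85.170
  135.157.128.0/17 (135.157.128.0 - 135.157.255.255) does not contain 135.157.85.170
Longest matching prefix is /16 -> next hop MPLS-PE.

MPLS-PE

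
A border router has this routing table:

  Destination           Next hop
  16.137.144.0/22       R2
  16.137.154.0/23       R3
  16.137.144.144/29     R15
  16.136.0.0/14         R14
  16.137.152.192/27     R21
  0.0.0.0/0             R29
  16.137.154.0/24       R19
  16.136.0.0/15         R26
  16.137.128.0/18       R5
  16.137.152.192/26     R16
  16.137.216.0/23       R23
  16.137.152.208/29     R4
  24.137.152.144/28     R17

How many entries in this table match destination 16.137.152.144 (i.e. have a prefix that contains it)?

4

Prefixes containing 16.137.152.144:
  0.0.0.0/0 (default, matches everything)
  16.136.0.0/14 (16.136.0.0 - 16.139.255.255)
  16.136.0.0/15 (16.136.0.0 - 16.137.255.255)
  16.137.128.0/18 (16.137.128.0 - 16.137.191.255)
Total matching entries: 4.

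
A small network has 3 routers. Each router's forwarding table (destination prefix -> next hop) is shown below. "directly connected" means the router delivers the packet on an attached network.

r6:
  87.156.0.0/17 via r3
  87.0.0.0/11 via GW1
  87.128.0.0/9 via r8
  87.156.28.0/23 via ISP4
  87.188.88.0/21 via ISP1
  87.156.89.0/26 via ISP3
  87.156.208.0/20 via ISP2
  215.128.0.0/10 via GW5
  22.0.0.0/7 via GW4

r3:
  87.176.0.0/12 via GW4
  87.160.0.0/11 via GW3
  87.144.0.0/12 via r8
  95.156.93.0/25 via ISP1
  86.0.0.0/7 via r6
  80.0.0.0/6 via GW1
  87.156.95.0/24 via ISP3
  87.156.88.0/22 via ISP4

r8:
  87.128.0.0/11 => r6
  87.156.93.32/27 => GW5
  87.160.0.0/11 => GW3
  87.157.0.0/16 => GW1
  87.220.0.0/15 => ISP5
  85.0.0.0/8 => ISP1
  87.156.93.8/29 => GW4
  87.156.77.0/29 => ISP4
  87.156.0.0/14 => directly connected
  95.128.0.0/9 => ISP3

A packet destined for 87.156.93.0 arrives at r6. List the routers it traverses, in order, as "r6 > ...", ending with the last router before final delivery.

r6 > r3 > r8

At r6: longest match for 87.156.93.0 is 87.156.0.0/17 -> r3
At r3: longest match for 87.156.93.0 is 87.144.0.0/12 -> r8
At r8: longest match for 87.156.93.0 is 87.156.0.0/14 -> directly connected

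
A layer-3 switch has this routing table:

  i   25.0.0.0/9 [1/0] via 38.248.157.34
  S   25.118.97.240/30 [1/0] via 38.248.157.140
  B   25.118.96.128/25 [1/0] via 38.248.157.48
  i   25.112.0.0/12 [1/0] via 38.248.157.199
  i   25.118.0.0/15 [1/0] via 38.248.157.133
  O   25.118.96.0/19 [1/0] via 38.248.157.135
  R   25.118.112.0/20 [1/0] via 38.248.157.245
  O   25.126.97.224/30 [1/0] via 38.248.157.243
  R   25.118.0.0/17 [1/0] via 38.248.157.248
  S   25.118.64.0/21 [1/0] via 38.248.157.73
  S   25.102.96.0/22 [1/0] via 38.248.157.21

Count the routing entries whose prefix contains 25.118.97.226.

Prefixes containing 25.118.97.226:
  25.0.0.0/9 (25.0.0.0 - 25.127.255.255)
  25.112.0.0/12 (25.112.0.0 - 25.127.255.255)
  25.118.0.0/15 (25.118.0.0 - 25.119.255.255)
  25.118.0.0/17 (25.118.0.0 - 25.118.127.255)
  25.118.96.0/19 (25.118.96.0 - 25.118.127.255)
Total matching entries: 5.

5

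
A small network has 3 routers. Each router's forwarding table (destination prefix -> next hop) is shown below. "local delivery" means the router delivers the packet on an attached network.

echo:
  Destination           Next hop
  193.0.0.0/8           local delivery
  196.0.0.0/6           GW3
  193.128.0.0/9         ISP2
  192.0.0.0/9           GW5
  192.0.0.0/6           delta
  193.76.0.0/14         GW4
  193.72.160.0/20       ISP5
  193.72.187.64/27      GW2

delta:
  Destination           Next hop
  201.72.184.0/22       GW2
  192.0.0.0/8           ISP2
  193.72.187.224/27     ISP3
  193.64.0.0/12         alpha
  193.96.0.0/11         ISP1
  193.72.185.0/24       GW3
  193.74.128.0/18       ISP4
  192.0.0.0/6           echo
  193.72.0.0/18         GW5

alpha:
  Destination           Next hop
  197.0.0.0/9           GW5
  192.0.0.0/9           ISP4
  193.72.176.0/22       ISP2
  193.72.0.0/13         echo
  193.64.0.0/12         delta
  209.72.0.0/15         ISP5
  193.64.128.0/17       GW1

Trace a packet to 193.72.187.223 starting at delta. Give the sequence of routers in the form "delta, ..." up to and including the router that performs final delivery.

At delta: longest match for 193.72.187.223 is 193.64.0.0/12 -> alpha
At alpha: longest match for 193.72.187.223 is 193.72.0.0/13 -> echo
At echo: longest match for 193.72.187.223 is 193.0.0.0/8 -> local delivery

delta, alpha, echo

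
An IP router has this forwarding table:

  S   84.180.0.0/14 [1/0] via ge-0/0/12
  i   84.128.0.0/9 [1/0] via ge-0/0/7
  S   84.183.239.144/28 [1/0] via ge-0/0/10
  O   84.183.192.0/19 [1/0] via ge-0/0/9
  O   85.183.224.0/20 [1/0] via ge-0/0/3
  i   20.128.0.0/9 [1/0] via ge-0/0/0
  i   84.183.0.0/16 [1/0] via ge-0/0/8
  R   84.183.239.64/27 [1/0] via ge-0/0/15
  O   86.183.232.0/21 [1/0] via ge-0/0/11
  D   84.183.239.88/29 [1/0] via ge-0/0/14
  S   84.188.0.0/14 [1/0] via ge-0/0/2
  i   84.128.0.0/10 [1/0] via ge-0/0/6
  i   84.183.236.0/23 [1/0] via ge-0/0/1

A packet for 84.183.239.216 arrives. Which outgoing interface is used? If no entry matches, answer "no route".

ge-0/0/8

Routes whose prefix contains 84.183.239.216:
  84.128.0.0/9 (84.128.0.0 - 84.255.255.255) -> ge-0/0/7
  84.128.0.0/10 (84.128.0.0 - 84.191.255.255) -> ge-0/0/6
  84.180.0.0/14 (84.180.0.0 - 84.183.255.255) -> ge-0/0/12
  84.183.0.0/16 (84.183.0.0 - 84.183.255.255) -> ge-0/0/8
More-specific entries that do NOT match:
  84.183.239.88/29 (84.183.239.88 - 84.183.239.95) does not contain 84.183.239.216
  84.183.239.144/28 (84.183.239.144 - 84.183.239.159) does not contain 84.183.239.216
  84.183.239.64/27 (84.183.239.64 - 84.183.239.95) does not contain 84.183.239.216
  84.183.236.0/23 (84.183.236.0 - 84.183.237.255) does not contain 84.183.239.216
  86.183.232.0/21 (86.183.232.0 - 86.183.239.255) does not contain 84.183.239.216
  85.183.224.0/20 (85.183.224.0 - 85.183.239.255) does not contain 84.183.239.216
  84.183.192.0/19 (84.183.192.0 - 84.183.223.255) does not contain 84.183.239.216
Longest matching prefix is /16 -> interface ge-0/0/8.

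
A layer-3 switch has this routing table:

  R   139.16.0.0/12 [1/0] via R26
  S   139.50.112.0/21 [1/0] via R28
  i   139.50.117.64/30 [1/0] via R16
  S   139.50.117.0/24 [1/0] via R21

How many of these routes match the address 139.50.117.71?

2

Prefixes containing 139.50.117.71:
  139.50.112.0/21 (139.50.112.0 - 139.50.119.255)
  139.50.117.0/24 (139.50.117.0 - 139.50.117.255)
Total matching entries: 2.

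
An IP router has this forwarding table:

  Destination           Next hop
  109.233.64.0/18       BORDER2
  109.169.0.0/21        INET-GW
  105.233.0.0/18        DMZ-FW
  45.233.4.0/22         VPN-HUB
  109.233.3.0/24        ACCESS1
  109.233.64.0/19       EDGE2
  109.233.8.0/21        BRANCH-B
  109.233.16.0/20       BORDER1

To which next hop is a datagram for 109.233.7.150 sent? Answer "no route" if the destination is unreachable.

No entry's prefix contains 109.233.7.150; there is no default route.

no route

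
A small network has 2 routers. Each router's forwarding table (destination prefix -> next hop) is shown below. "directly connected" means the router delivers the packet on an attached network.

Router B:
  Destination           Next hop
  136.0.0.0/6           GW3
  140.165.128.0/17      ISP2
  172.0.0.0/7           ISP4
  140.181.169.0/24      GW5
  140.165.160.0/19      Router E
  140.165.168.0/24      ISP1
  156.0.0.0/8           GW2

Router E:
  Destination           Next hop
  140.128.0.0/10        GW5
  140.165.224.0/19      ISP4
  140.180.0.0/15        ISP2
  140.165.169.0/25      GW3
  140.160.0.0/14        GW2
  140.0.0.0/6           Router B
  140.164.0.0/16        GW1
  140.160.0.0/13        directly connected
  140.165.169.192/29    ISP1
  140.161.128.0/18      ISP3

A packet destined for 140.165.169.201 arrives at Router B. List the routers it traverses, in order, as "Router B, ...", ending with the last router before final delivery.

At Router B: longest match for 140.165.169.201 is 140.165.160.0/19 -> Router E
At Router E: longest match for 140.165.169.201 is 140.160.0.0/13 -> directly connected

Router B, Router E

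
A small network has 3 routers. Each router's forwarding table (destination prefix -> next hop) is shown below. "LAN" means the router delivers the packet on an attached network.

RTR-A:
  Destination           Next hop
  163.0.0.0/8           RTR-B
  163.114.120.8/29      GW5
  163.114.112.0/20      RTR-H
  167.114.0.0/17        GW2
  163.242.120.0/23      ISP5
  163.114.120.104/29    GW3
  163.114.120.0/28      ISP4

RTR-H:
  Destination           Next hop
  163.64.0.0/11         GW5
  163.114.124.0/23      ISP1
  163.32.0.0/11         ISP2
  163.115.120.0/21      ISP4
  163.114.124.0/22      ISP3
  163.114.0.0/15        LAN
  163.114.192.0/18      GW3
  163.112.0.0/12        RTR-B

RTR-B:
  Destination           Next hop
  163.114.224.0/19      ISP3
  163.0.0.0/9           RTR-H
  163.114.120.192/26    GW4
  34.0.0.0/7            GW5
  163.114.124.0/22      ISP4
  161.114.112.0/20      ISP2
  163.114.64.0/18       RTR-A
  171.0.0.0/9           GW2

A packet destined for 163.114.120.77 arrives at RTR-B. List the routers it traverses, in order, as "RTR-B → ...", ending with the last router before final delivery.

RTR-B → RTR-A → RTR-H

At RTR-B: longest match for 163.114.120.77 is 163.114.64.0/18 -> RTR-A
At RTR-A: longest match for 163.114.120.77 is 163.114.112.0/20 -> RTR-H
At RTR-H: longest match for 163.114.120.77 is 163.114.0.0/15 -> LAN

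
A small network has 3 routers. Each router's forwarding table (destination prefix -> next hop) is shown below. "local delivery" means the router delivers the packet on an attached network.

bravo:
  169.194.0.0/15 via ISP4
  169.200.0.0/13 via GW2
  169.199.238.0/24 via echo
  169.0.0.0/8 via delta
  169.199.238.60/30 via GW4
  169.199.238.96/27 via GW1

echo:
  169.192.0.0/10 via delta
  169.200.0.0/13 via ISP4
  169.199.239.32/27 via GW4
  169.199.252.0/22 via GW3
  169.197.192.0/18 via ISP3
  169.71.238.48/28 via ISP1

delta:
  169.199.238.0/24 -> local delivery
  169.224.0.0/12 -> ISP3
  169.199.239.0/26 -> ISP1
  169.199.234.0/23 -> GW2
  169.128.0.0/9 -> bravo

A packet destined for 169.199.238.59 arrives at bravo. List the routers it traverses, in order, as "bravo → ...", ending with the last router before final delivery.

bravo → echo → delta

At bravo: longest match for 169.199.238.59 is 169.199.238.0/24 -> echo
At echo: longest match for 169.199.238.59 is 169.192.0.0/10 -> delta
At delta: longest match for 169.199.238.59 is 169.199.238.0/24 -> local delivery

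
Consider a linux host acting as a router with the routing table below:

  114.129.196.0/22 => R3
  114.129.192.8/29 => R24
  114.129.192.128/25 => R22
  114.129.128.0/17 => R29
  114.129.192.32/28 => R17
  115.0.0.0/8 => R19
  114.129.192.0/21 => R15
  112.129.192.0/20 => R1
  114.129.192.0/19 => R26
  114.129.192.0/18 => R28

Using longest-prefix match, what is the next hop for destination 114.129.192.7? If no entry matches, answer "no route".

Routes whose prefix contains 114.129.192.7:
  114.129.128.0/17 (114.129.128.0 - 114.129.255.255) -> R29
  114.129.192.0/18 (114.129.192.0 - 114.129.255.255) -> R28
  114.129.192.0/19 (114.129.192.0 - 114.129.223.255) -> R26
  114.129.192.0/21 (114.129.192.0 - 114.129.199.255) -> R15
More-specific entries that do NOT match:
  114.129.192.8/29 (114.129.192.8 - 114.129.192.15) does not contain 114.129.192.7
  114.129.192.32/28 (114.129.192.32 - 114.129.192.47) does not contain 114.129.192.7
  114.129.192.128/25 (114.129.192.128 - 114.129.192.255) does not contain 114.129.192.7
  114.129.196.0/22 (114.129.196.0 - 114.129.199.255) does not contain 114.129.192.7
Longest matching prefix is /21 -> next hop R15.

R15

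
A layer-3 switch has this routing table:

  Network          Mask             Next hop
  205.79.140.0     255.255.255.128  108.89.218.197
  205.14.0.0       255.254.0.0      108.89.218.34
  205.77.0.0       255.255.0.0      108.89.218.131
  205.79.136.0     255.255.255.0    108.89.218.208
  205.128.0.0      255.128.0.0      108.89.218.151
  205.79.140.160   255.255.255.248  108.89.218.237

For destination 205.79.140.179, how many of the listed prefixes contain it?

No listed prefix contains 205.79.140.179.
Total matching entries: 0.

0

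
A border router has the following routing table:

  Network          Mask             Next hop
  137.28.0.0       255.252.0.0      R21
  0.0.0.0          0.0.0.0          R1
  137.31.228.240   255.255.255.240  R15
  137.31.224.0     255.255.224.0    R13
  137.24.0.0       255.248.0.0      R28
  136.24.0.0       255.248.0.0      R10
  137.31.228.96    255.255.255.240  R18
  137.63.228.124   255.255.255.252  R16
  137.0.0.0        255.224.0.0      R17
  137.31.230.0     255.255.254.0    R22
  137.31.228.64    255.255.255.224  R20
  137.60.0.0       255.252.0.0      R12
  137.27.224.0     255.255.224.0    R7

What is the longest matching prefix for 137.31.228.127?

Entries matching 137.31.228.127:
  0.0.0.0/0 (default, matches everything)
  137.0.0.0/11 (137.0.0.0 - 137.31.255.255)
  137.24.0.0/13 (137.24.0.0 - 137.31.255.255)
  137.28.0.0/14 (137.28.0.0 - 137.31.255.255)
  137.31.224.0/19 (137.31.224.0 - 137.31.255.255)
Most specific is 137.31.224.0/19.

137.31.224.0/19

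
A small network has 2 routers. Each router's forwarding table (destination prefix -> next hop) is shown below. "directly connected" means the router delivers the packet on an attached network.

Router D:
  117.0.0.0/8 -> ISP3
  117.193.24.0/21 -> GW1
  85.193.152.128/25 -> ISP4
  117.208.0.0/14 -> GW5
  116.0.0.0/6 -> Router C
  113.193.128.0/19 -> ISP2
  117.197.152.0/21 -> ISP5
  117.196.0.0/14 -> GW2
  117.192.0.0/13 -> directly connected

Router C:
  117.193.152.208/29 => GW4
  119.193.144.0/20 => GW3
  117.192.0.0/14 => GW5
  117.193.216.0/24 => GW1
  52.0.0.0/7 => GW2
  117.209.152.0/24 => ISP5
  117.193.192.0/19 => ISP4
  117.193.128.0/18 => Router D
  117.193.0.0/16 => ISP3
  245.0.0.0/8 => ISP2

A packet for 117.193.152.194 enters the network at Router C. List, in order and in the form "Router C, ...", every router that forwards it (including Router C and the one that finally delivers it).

Router C, Router D

At Router C: longest match for 117.193.152.194 is 117.193.128.0/18 -> Router D
At Router D: longest match for 117.193.152.194 is 117.192.0.0/13 -> directly connected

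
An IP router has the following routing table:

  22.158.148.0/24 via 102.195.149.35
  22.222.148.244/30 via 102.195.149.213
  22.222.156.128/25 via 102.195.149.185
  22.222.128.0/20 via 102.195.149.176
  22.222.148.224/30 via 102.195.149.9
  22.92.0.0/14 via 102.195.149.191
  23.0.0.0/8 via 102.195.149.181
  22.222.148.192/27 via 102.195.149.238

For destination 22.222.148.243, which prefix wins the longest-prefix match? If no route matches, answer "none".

none

22.222.148.243 is outside every listed prefix and there is no default route.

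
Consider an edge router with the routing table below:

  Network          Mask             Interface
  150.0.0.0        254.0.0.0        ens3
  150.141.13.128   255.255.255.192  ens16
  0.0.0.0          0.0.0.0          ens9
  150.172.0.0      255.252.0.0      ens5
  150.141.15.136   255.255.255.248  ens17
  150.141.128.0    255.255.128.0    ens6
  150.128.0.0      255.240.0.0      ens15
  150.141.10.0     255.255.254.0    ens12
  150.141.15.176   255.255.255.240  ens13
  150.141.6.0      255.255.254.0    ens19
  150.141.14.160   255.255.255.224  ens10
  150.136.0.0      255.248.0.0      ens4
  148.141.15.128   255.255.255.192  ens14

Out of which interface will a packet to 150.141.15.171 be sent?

ens4

Routes whose prefix contains 150.141.15.171:
  0.0.0.0/0 (default, matches everything) -> ens9
  150.0.0.0/7 (150.0.0.0 - 151.255.255.255) -> ens3
  150.128.0.0/12 (150.128.0.0 - 150.143.255.255) -> ens15
  150.136.0.0/13 (150.136.0.0 - 150.143.255.255) -> ens4
More-specific entries that do NOT match:
  150.141.15.136/29 (150.141.15.136 - 150.141.15.143) does not contain 150.141.15.171
  150.141.15.176/28 (150.141.15.176 - 150.141.15.191) does not contain 150.141.15.171
  150.141.14.160/27 (150.141.14.160 - 150.141.14.191) does not contain 150.141.15.171
  150.141.13.128/26 (150.141.13.128 - 150.141.13.191) does not contain 150.141.15.171
  148.141.15.128/26 (148.141.15.128 - 148.141.15.191) does not contain 150.141.15.171
  150.141.10.0/23 (150.141.10.0 - 150.141.11.255) does not contain 150.141.15.171
  150.141.6.0/23 (150.141.6.0 - 150.141.7.255) does not contain 150.141.15.171
  150.141.128.0/17 (150.141.128.0 - 150.141.255.255) does not contain 150.141.15.171
  150.172.0.0/14 (150.172.0.0 - 150.175.255.255) does not contain 150.141.15.171
Longest matching prefix is /13 -> interface ens4.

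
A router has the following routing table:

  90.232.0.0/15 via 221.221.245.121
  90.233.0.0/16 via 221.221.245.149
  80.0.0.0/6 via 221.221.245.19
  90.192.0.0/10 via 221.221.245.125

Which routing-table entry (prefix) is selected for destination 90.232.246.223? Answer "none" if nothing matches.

90.232.0.0/15

Entries matching 90.232.246.223:
  90.192.0.0/10 (90.192.0.0 - 90.255.255.255)
  90.232.0.0/15 (90.232.0.0 - 90.233.255.255)
Most specific is 90.232.0.0/15.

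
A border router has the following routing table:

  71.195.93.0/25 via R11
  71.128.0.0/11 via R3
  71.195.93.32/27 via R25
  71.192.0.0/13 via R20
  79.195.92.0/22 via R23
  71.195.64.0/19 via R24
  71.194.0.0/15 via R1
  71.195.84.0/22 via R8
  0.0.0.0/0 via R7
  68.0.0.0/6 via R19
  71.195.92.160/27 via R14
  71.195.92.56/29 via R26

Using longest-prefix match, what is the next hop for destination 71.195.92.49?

Routes whose prefix contains 71.195.92.49:
  0.0.0.0/0 (default, matches everything) -> R7
  68.0.0.0/6 (68.0.0.0 - 71.255.255.255) -> R19
  71.192.0.0/13 (71.192.0.0 - 71.199.255.255) -> R20
  71.194.0.0/15 (71.194.0.0 - 71.195.255.255) -> R1
  71.195.64.0/19 (71.195.64.0 - 71.195.95.255) -> R24
More-specific entries that do NOT match:
  71.195.92.56/29 (71.195.92.56 - 71.195.92.63) does not contain 71.195.92.49
  71.195.93.32/27 (71.195.93.32 - 71.195.93.63) does not contain 71.195.92.49
  71.195.92.160/27 (71.195.92.160 - 71.195.92.191) does not contain 71.195.92.49
  71.195.93.0/25 (71.195.93.0 - 71.195.93.127) does not contain 71.195.92.49
  79.195.92.0/22 (79.195.92.0 - 79.195.95.255) does not contain 71.195.92.49
  71.195.84.0/22 (71.195.84.0 - 71.195.87.255) does not contain 71.195.92.49
Longest matching prefix is /19 -> next hop R24.

R24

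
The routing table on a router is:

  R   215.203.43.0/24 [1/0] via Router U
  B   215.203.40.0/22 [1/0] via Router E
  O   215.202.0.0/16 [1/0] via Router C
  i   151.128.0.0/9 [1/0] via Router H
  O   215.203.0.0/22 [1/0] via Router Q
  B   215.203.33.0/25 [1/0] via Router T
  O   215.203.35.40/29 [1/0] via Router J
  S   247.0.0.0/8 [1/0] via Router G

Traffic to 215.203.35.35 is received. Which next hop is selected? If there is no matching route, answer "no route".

no route

No entry's prefix contains 215.203.35.35; there is no default route.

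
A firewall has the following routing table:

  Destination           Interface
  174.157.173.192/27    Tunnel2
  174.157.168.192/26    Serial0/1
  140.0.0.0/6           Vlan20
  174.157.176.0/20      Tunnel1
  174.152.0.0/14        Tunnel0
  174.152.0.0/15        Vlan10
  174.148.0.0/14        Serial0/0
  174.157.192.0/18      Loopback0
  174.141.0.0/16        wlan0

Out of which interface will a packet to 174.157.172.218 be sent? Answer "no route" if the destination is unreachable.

No entry's prefix contains 174.157.172.218; there is no default route.

no route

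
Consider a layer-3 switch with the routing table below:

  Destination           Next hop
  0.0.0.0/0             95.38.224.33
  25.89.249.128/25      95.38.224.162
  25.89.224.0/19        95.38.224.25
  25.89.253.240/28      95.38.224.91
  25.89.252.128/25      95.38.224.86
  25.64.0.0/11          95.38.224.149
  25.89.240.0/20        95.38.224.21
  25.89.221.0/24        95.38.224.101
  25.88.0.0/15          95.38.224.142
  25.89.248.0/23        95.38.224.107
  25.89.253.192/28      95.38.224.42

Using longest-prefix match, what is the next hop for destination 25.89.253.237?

Routes whose prefix contains 25.89.253.237:
  0.0.0.0/0 (default, matches everything) -> 95.38.224.33
  25.64.0.0/11 (25.64.0.0 - 25.95.255.255) -> 95.38.224.149
  25.88.0.0/15 (25.88.0.0 - 25.89.255.255) -> 95.38.224.142
  25.89.224.0/19 (25.89.224.0 - 25.89.255.255) -> 95.38.224.25
  25.89.240.0/20 (25.89.240.0 - 25.89.255.255) -> 95.38.224.21
More-specific entries that do NOT match:
  25.89.253.240/28 (25.89.253.240 - 25.89.253.255) does not contain 25.89.253.237
  25.89.253.192/28 (25.89.253.192 - 25.89.253.207) does not contain 25.89.253.237
  25.89.249.128/25 (25.89.249.128 - 25.89.249.255) does not contain 25.89.253.237
  25.89.252.128/25 (25.89.252.128 - 25.89.252.255) does not contain 25.89.253.237
  25.89.221.0/24 (25.89.221.0 - 25.89.221.255) does not contain 25.89.253.237
  25.89.248.0/23 (25.89.248.0 - 25.89.249.255) does not contain 25.89.253.237
Longest matching prefix is /20 -> next hop 95.38.224.21.

95.38.224.21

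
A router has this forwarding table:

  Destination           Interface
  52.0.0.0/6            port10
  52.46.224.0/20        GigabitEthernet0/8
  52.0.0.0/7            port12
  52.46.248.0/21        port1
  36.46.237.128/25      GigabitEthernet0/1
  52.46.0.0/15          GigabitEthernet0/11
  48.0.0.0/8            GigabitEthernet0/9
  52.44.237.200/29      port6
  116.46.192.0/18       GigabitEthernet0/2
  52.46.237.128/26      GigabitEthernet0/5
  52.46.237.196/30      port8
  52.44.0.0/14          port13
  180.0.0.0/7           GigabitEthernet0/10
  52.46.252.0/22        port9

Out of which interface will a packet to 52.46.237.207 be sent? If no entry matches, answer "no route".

GigabitEthernet0/8

Routes whose prefix contains 52.46.237.207:
  52.0.0.0/6 (52.0.0.0 - 55.255.255.255) -> port10
  52.0.0.0/7 (52.0.0.0 - 53.255.255.255) -> port12
  52.44.0.0/14 (52.44.0.0 - 52.47.255.255) -> port13
  52.46.0.0/15 (52.46.0.0 - 52.47.255.255) -> GigabitEthernet0/11
  52.46.224.0/20 (52.46.224.0 - 52.46.239.255) -> GigabitEthernet0/8
More-specific entries that do NOT match:
  52.46.237.196/30 (52.46.237.196 - 52.46.237.199) does not contain 52.46.237.207
  52.44.237.200/29 (52.44.237.200 - 52.44.237.207) does not contain 52.46.237.207
  52.46.237.128/26 (52.46.237.128 - 52.46.237.191) does not contain 52.46.237.207
  36.46.237.128/25 (36.46.237.128 - 36.46.237.255) does not contain 52.46.237.207
  52.46.252.0/22 (52.46.252.0 - 52.46.255.255) does not contain 52.46.237.207
  52.46.248.0/21 (52.46.248.0 - 52.46.255.255) does not contain 52.46.237.207
Longest matching prefix is /20 -> interface GigabitEthernet0/8.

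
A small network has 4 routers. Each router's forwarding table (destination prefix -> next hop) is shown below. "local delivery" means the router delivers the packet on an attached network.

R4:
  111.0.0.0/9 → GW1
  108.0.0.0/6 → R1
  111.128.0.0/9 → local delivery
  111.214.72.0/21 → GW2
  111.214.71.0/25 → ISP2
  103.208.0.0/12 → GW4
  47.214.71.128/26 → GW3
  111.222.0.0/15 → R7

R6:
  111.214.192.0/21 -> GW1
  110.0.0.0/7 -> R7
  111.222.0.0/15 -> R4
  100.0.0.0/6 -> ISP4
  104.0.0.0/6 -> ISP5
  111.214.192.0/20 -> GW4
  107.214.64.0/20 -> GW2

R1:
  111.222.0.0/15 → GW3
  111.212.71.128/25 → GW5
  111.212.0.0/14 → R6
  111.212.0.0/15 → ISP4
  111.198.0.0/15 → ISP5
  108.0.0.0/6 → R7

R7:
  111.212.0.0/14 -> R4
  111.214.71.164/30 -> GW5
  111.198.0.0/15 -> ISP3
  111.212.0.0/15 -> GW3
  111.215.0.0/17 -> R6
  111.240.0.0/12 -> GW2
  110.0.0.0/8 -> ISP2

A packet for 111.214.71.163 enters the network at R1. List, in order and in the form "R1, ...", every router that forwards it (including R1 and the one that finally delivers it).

At R1: longest match for 111.214.71.163 is 111.212.0.0/14 -> R6
At R6: longest match for 111.214.71.163 is 110.0.0.0/7 -> R7
At R7: longest match for 111.214.71.163 is 111.212.0.0/14 -> R4
At R4: longest match for 111.214.71.163 is 111.128.0.0/9 -> local delivery

R1, R6, R7, R4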